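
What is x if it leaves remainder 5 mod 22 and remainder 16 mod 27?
313

Using Chinese Remainder Theorem:
M = 22 × 27 = 594
M1 = 27, M2 = 22
y1 = 27^(-1) mod 22 = 9
y2 = 22^(-1) mod 27 = 16
x = (5×27×9 + 16×22×16) mod 594 = 313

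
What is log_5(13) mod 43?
8

Baby-step giant-step with step n = ⌈√43⌉ = 7.
Baby steps 5^j mod 43 (j:value) for j=0..6: 0:1, 1:5, 2:25, 3:39, 4:23, 5:29, 6:16.
Giant-step multiplier: 5^(-7) ≡ 5^(42-7) = 5^35 ≡ 7 (mod 43).
Giant steps γ_i = 13·7^i mod 43: γ_0=13, γ_1=5 (in table at j=1).
x = i·n + j = 1·7 + 1 = 8.
Check: 5^8 ≡ 13 (mod 43).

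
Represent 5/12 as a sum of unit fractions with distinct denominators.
1/3 + 1/12

Greedy algorithm:
5/12: ceiling(12/5) = 3, use 1/3
1/12: ceiling(12/1) = 12, use 1/12
Result: 5/12 = 1/3 + 1/12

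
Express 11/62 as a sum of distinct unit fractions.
1/6 + 1/93

Greedy algorithm:
11/62: ceiling(62/11) = 6, use 1/6
1/93: ceiling(93/1) = 93, use 1/93
Result: 11/62 = 1/6 + 1/93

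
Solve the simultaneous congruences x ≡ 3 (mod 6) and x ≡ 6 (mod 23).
75

Using Chinese Remainder Theorem:
M = 6 × 23 = 138
M1 = 23, M2 = 6
y1 = 23^(-1) mod 6 = 5
y2 = 6^(-1) mod 23 = 4
x = (3×23×5 + 6×6×4) mod 138 = 75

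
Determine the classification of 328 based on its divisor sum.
deficient

Proper divisors of 328: sum = 1 + 2 + 4 + 8 + 41 + 82 + 164 = 302
Since 302 < 328, 328 is deficient.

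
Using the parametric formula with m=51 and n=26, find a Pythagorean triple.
(1925, 2652, 3277)

Euclid's formula: a = m² - n², b = 2mn, c = m² + n²
m = 51, n = 26
a = 51² - 26² = 2601 - 676 = 1925
b = 2 × 51 × 26 = 2652
c = 51² + 26² = 2601 + 676 = 3277
Verification: 1925² + 2652² = 3705625 + 7033104 = 10738729 = 3277² ✓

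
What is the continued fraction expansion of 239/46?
[5; 5, 9]

Euclidean algorithm steps:
239 = 5 × 46 + 9
46 = 5 × 9 + 1
9 = 9 × 1 + 0
Continued fraction: [5; 5, 9]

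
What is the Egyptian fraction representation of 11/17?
1/2 + 1/7 + 1/238

Greedy algorithm:
11/17: ceiling(17/11) = 2, use 1/2
5/34: ceiling(34/5) = 7, use 1/7
1/238: ceiling(238/1) = 238, use 1/238
Result: 11/17 = 1/2 + 1/7 + 1/238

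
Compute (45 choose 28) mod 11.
0

Using Lucas' theorem:
Write n=45 and k=28 in base 11:
n in base 11: [4, 1]
k in base 11: [2, 6]
C(45,28) mod 11 = ∏ C(n_i, k_i) mod 11
Digit binomials (mod 11): C(4,2) = 6; C(1,6) = 0 (k_i > n_i)
Product: 6 × 0 = 0 ≡ 0 (mod 11)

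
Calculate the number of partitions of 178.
571701605655

p(n) counts ways to write n as a sum of positive integers (order ignored).
Euler's pentagonal recurrence: p(k) = p(k-1) + p(k-2) - p(k-5) - p(k-7) + p(k-12) + p(k-15) - ... (offsets j(3j∓1)/2, signs ++--, p(0)=1, p(<0)=0).
DP table for k = 0..177: p(0)=1, p(1)=1, p(2)=2, p(3)=3, p(4)=5, p(5)=7, p(6)=11, p(7)=15, p(8)=22, p(9)=30, p(10)=42, p(11)=56, p(12)=77, p(13)=101, p(14)=135, p(15)=176, p(16)=231, p(17)=297, p(18)=385, p(19)=490, p(20)=627, p(21)=792, p(22)=1002, p(23)=1255, p(24)=1575, p(25)=1958, p(26)=2436, p(27)=3010, p(28)=3718, p(29)=4565, p(30)=5604, p(31)=6842, p(32)=8349, p(33)=10143, p(34)=12310, p(35)=14883, p(36)=17977, p(37)=21637, p(38)=26015, p(39)=31185, p(40)=37338, p(41)=44583, p(42)=53174, p(43)=63261, p(44)=75175, p(45)=89134, p(46)=105558, p(47)=124754, p(48)=147273, p(49)=173525, p(50)=204226, p(51)=239943, p(52)=281589, p(53)=329931, p(54)=386155, p(55)=451276, p(56)=526823, p(57)=614154, p(58)=715220, p(59)=831820, p(60)=966467, p(61)=1121505, p(62)=1300156, p(63)=1505499, p(64)=1741630, p(65)=2012558, p(66)=2323520, p(67)=2679689, p(68)=3087735, p(69)=3554345, p(70)=4087968, p(71)=4697205, p(72)=5392783, p(73)=6185689, p(74)=7089500, p(75)=8118264, p(76)=9289091, p(77)=10619863, p(78)=12132164, p(79)=13848650, p(80)=15796476, p(81)=18004327, p(82)=20506255, p(83)=23338469, p(84)=26543660, p(85)=30167357, p(86)=34262962, p(87)=38887673, p(88)=44108109, p(89)=49995925, p(90)=56634173, p(91)=64112359, p(92)=72533807, p(93)=82010177, p(94)=92669720, p(95)=104651419, p(96)=118114304, p(97)=133230930, p(98)=150198136, p(99)=169229875, p(100)=190569292, p(101)=214481126, p(102)=241265379, p(103)=271248950, p(104)=304801365, p(105)=342325709, p(106)=384276336, p(107)=431149389, p(108)=483502844, p(109)=541946240, p(110)=607163746, p(111)=679903203, p(112)=761002156, p(113)=851376628, p(114)=952050665, p(115)=1064144451, p(116)=1188908248, p(117)=1327710076, p(118)=1482074143, p(119)=1653668665, p(120)=1844349560, p(121)=2056148051, p(122)=2291320912, p(123)=2552338241, p(124)=2841940500, p(125)=3163127352, p(126)=3519222692, p(127)=3913864295, p(128)=4351078600, p(129)=4835271870, p(130)=5371315400, p(131)=5964539504, p(132)=6620830889, p(133)=7346629512, p(134)=8149040695, p(135)=9035836076, p(136)=10015581680, p(137)=11097645016, p(138)=12292341831, p(139)=13610949895, p(140)=15065878135, p(141)=16670689208, p(142)=18440293320, p(143)=20390982757, p(144)=22540654445, p(145)=24908858009, p(146)=27517052599, p(147)=30388671978, p(148)=33549419497, p(149)=37027355200, p(150)=40853235313, p(151)=45060624582, p(152)=49686288421, p(153)=54770336324, p(154)=60356673280, p(155)=66493182097, p(156)=73232243759, p(157)=80630964769, p(158)=88751778802, p(159)=97662728555, p(160)=107438159466, p(161)=118159068427, p(162)=129913904637, p(163)=142798995930, p(164)=156919475295, p(165)=172389800255, p(166)=189334822579, p(167)=207890420102, p(168)=228204732751, p(169)=250438925115, p(170)=274768617130, p(171)=301384802048, p(172)=330495499613, p(173)=362326859895, p(174)=397125074750, p(175)=435157697830, p(176)=476715857290, p(177)=522115831195.
Final step: p(178) = p(177) + p(176) - p(173) - p(171) + p(166) + p(163) - p(156) - p(152) + p(143) + p(138) - p(127) - p(121) + p(108) + p(101) - p(86) - p(78) + p(61) + p(52) - p(33) - p(23) + p(2)
= 522115831195 + 476715857290 - 362326859895 - 301384802048 + 189334822579 + 142798995930 - 73232243759 - 49686288421 + 20390982757 + 12292341831 - 3913864295 - 2056148051 + 483502844 + 214481126 - 34262962 - 12132164 + 1121505 + 281589 - 10143 - 1255 + 2
= 571701605655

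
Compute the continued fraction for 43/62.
[0; 1, 2, 3, 1, 4]

Euclidean algorithm steps:
43 = 0 × 62 + 43
62 = 1 × 43 + 19
43 = 2 × 19 + 5
19 = 3 × 5 + 4
5 = 1 × 4 + 1
4 = 4 × 1 + 0
Continued fraction: [0; 1, 2, 3, 1, 4]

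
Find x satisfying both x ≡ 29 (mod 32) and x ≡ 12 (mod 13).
285

Using Chinese Remainder Theorem:
M = 32 × 13 = 416
M1 = 13, M2 = 32
y1 = 13^(-1) mod 32 = 5
y2 = 32^(-1) mod 13 = 11
x = (29×13×5 + 12×32×11) mod 416 = 285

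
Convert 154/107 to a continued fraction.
[1; 2, 3, 1, 1, 1, 1, 2]

Euclidean algorithm steps:
154 = 1 × 107 + 47
107 = 2 × 47 + 13
47 = 3 × 13 + 8
13 = 1 × 8 + 5
8 = 1 × 5 + 3
5 = 1 × 3 + 2
3 = 1 × 2 + 1
2 = 2 × 1 + 0
Continued fraction: [1; 2, 3, 1, 1, 1, 1, 2]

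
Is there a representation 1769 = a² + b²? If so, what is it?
13² + 40² (a=13, b=40)

Factorization: 1769 = 29 × 61
By Fermat: n is sum of two squares iff every prime p ≡ 3 (mod 4) appears to even power.
All primes ≡ 3 (mod 4) appear to even power.
Search a = 0, 1, 2, … for 1769 - a² a perfect square: first hit at a = 13: 1769 - 169 = 1600 = 40².
1769 = 13² + 40² = 169 + 1600 ✓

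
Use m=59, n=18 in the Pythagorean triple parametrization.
(3157, 2124, 3805)

Euclid's formula: a = m² - n², b = 2mn, c = m² + n²
m = 59, n = 18
a = 59² - 18² = 3481 - 324 = 3157
b = 2 × 59 × 18 = 2124
c = 59² + 18² = 3481 + 324 = 3805
Verification: 3157² + 2124² = 9966649 + 4511376 = 14478025 = 3805² ✓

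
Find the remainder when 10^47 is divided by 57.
52

Repeated squaring. Binary of 47 = 101111.
10^1 ≡ 10 (mod 57); 10^2 ≡ 43 (mod 57); 10^4 ≡ 25 (mod 57); 10^8 ≡ 55 (mod 57); 10^16 ≡ 4 (mod 57); 10^32 ≡ 16 (mod 57)
10^47 = 10^1 × 10^2 × 10^4 × 10^8 × 10^32 ≡ 52 (mod 57)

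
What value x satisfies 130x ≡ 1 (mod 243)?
43

gcd(130, 243) = 1, so the inverse exists.
Extended Euclidean algorithm on (243, 130):
243 = 1 × 130 + 113  ⟹  113 = (1)·243 + (-1)·130
130 = 1 × 113 + 17  ⟹  17 = (-1)·243 + (2)·130
113 = 6 × 17 + 11  ⟹  11 = (7)·243 + (-13)·130
17 = 1 × 11 + 6  ⟹  6 = (-8)·243 + (15)·130
11 = 1 × 6 + 5  ⟹  5 = (15)·243 + (-28)·130
6 = 1 × 5 + 1  ⟹  1 = (-23)·243 + (43)·130
So (43)·130 ≡ 1 (mod 243), i.e. 130^(-1) ≡ 43 (mod 243).
Check: 130 × 43 = 5590 ≡ 1 (mod 243)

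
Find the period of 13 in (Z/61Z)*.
3

61 is prime, so ord(13) divides φ(61) = 60.
Divisors of 60: 1, 2, 3, 4, 5, 6, 10, 12, 15, 20, 30, 60.
Repeated squaring: 13^1 ≡ 13, 13^2 ≡ 47, 13^4 ≡ 13, 13^8 ≡ 47, 13^16 ≡ 13, 13^32 ≡ 47 (mod 61).
Test 13^d mod 61 for each divisor d in increasing order:
13^1 ≡ 13
13^2 ≡ 47
13^3 = 13^2·13^1 ≡ 1  ← first divisor giving 1
The order is 3.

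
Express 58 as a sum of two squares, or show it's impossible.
3² + 7² (a=3, b=7)

Factorization: 58 = 2 × 29
By Fermat: n is sum of two squares iff every prime p ≡ 3 (mod 4) appears to even power.
All primes ≡ 3 (mod 4) appear to even power.
Search a = 0, 1, 2, … for 58 - a² a perfect square: first hit at a = 3: 58 - 9 = 49 = 7².
58 = 3² + 7² = 9 + 49 ✓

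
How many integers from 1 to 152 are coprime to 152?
72

152 = 2^3 × 19
φ(n) = n × ∏(1 - 1/p) for each prime p dividing n
φ(152) = 152 × (1 - 1/2) × (1 - 1/19) = 72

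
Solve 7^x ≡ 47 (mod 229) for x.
193

Baby-step giant-step with step n = ⌈√229⌉ = 16.
Baby steps 7^j mod 229 (j:value) for j=0..15: 0:1, 1:7, 2:49, 3:114, 4:111, 5:90, 6:172, 7:59, 8:184, 9:143, 10:85, 11:137, 12:43, 13:72, 14:46, 15:93.
Giant-step multiplier: 7^(-16) ≡ 7^(228-16) = 7^212 ≡ 159 (mod 229).
Giant steps γ_i = 47·159^i mod 229: γ_0=47, γ_1=145, γ_2=155, γ_3=142, γ_4=136, γ_5=98, γ_6=10, γ_7=216, γ_8=223, γ_9=191, γ_10=141, γ_11=206, γ_12=7 (in table at j=1).
x = i·n + j = 12·16 + 1 = 193.
Check: 7^193 ≡ 47 (mod 229).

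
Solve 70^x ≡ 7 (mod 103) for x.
100

Baby-step giant-step with step n = ⌈√103⌉ = 11.
Baby steps 70^j mod 103 (j:value) for j=0..10: 0:1, 1:70, 2:59, 3:10, 4:82, 5:75, 6:100, 7:99, 8:29, 9:73, 10:63.
Giant-step multiplier: 70^(-11) ≡ 70^(102-11) = 70^91 ≡ 65 (mod 103).
Giant steps γ_i = 7·65^i mod 103: γ_0=7, γ_1=43, γ_2=14, γ_3=86, γ_4=28, γ_5=69, γ_6=56, γ_7=35, γ_8=9, γ_9=70 (in table at j=1).
x = i·n + j = 9·11 + 1 = 100.
Check: 70^100 ≡ 7 (mod 103).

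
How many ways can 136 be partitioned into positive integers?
10015581680

p(n) counts ways to write n as a sum of positive integers (order ignored).
Euler's pentagonal recurrence: p(k) = p(k-1) + p(k-2) - p(k-5) - p(k-7) + p(k-12) + p(k-15) - ... (offsets j(3j∓1)/2, signs ++--, p(0)=1, p(<0)=0).
DP table for k = 0..135: p(0)=1, p(1)=1, p(2)=2, p(3)=3, p(4)=5, p(5)=7, p(6)=11, p(7)=15, p(8)=22, p(9)=30, p(10)=42, p(11)=56, p(12)=77, p(13)=101, p(14)=135, p(15)=176, p(16)=231, p(17)=297, p(18)=385, p(19)=490, p(20)=627, p(21)=792, p(22)=1002, p(23)=1255, p(24)=1575, p(25)=1958, p(26)=2436, p(27)=3010, p(28)=3718, p(29)=4565, p(30)=5604, p(31)=6842, p(32)=8349, p(33)=10143, p(34)=12310, p(35)=14883, p(36)=17977, p(37)=21637, p(38)=26015, p(39)=31185, p(40)=37338, p(41)=44583, p(42)=53174, p(43)=63261, p(44)=75175, p(45)=89134, p(46)=105558, p(47)=124754, p(48)=147273, p(49)=173525, p(50)=204226, p(51)=239943, p(52)=281589, p(53)=329931, p(54)=386155, p(55)=451276, p(56)=526823, p(57)=614154, p(58)=715220, p(59)=831820, p(60)=966467, p(61)=1121505, p(62)=1300156, p(63)=1505499, p(64)=1741630, p(65)=2012558, p(66)=2323520, p(67)=2679689, p(68)=3087735, p(69)=3554345, p(70)=4087968, p(71)=4697205, p(72)=5392783, p(73)=6185689, p(74)=7089500, p(75)=8118264, p(76)=9289091, p(77)=10619863, p(78)=12132164, p(79)=13848650, p(80)=15796476, p(81)=18004327, p(82)=20506255, p(83)=23338469, p(84)=26543660, p(85)=30167357, p(86)=34262962, p(87)=38887673, p(88)=44108109, p(89)=49995925, p(90)=56634173, p(91)=64112359, p(92)=72533807, p(93)=82010177, p(94)=92669720, p(95)=104651419, p(96)=118114304, p(97)=133230930, p(98)=150198136, p(99)=169229875, p(100)=190569292, p(101)=214481126, p(102)=241265379, p(103)=271248950, p(104)=304801365, p(105)=342325709, p(106)=384276336, p(107)=431149389, p(108)=483502844, p(109)=541946240, p(110)=607163746, p(111)=679903203, p(112)=761002156, p(113)=851376628, p(114)=952050665, p(115)=1064144451, p(116)=1188908248, p(117)=1327710076, p(118)=1482074143, p(119)=1653668665, p(120)=1844349560, p(121)=2056148051, p(122)=2291320912, p(123)=2552338241, p(124)=2841940500, p(125)=3163127352, p(126)=3519222692, p(127)=3913864295, p(128)=4351078600, p(129)=4835271870, p(130)=5371315400, p(131)=5964539504, p(132)=6620830889, p(133)=7346629512, p(134)=8149040695, p(135)=9035836076.
Final step: p(136) = p(135) + p(134) - p(131) - p(129) + p(124) + p(121) - p(114) - p(110) + p(101) + p(96) - p(85) - p(79) + p(66) + p(59) - p(44) - p(36) + p(19) + p(10)
= 9035836076 + 8149040695 - 5964539504 - 4835271870 + 2841940500 + 2056148051 - 952050665 - 607163746 + 214481126 + 118114304 - 30167357 - 13848650 + 2323520 + 831820 - 75175 - 17977 + 490 + 42
= 10015581680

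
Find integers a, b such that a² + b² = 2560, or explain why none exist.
16² + 48² (a=16, b=48)

Factorization: 2560 = 2^9 × 5
By Fermat: n is sum of two squares iff every prime p ≡ 3 (mod 4) appears to even power.
All primes ≡ 3 (mod 4) appear to even power.
Search a = 0, 1, 2, … for 2560 - a² a perfect square: first hit at a = 16: 2560 - 256 = 2304 = 48².
2560 = 16² + 48² = 256 + 2304 ✓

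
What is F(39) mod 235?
201

Matrix identity: Q^n = [[F_(n+1), F_n], [F_n, F_(n-1)]] with Q = [[1,1],[1,0]].
n = 39 = 100111₂. Square-and-multiply, entries mod 235:
Q^1 = [[1,1],[1,0]]
Q^2 = (Q^1)² = [[2,1],[1,1]]
Q^4 = (Q^2)² = [[5,3],[3,2]]
Q^9 = (Q^4)²·Q = [[55,34],[34,21]]
Q^19 = (Q^9)²·Q = [[185,186],[186,234]]
Q^39 = (Q^19)²·Q = [[115,201],[201,149]]
F_39 mod 235 = Q^39[0][1] = 201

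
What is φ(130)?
48

130 = 2 × 5 × 13
φ(n) = n × ∏(1 - 1/p) for each prime p dividing n
φ(130) = 130 × (1 - 1/2) × (1 - 1/5) × (1 - 1/13) = 48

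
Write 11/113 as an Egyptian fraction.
1/11 + 1/156 + 1/38782 + 1/3760070028

Greedy algorithm:
11/113: ceiling(113/11) = 11, use 1/11
8/1243: ceiling(1243/8) = 156, use 1/156
5/193908: ceiling(193908/5) = 38782, use 1/38782
1/3760070028: ceiling(3760070028/1) = 3760070028, use 1/3760070028
Result: 11/113 = 1/11 + 1/156 + 1/38782 + 1/3760070028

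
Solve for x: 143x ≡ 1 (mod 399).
173

gcd(143, 399) = 1, so the inverse exists.
Extended Euclidean algorithm on (399, 143):
399 = 2 × 143 + 113  ⟹  113 = (1)·399 + (-2)·143
143 = 1 × 113 + 30  ⟹  30 = (-1)·399 + (3)·143
113 = 3 × 30 + 23  ⟹  23 = (4)·399 + (-11)·143
30 = 1 × 23 + 7  ⟹  7 = (-5)·399 + (14)·143
23 = 3 × 7 + 2  ⟹  2 = (19)·399 + (-53)·143
7 = 3 × 2 + 1  ⟹  1 = (-62)·399 + (173)·143
So (173)·143 ≡ 1 (mod 399), i.e. 143^(-1) ≡ 173 (mod 399).
Check: 143 × 173 = 24739 ≡ 1 (mod 399)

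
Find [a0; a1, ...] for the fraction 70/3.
[23; 3]

Euclidean algorithm steps:
70 = 23 × 3 + 1
3 = 3 × 1 + 0
Continued fraction: [23; 3]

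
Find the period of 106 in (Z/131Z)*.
130

131 is prime, so ord(106) divides φ(131) = 130.
Divisors of 130: 1, 2, 5, 10, 13, 26, 65, 130.
Repeated squaring: 106^1 ≡ 106, 106^2 ≡ 101, 106^4 ≡ 114, 106^8 ≡ 27, 106^16 ≡ 74, 106^32 ≡ 105, 106^64 ≡ 21, 106^128 ≡ 48 (mod 131).
Test 106^d mod 131 for each divisor d in increasing order:
106^1 ≡ 106
106^2 ≡ 101
106^5 = 106^4·106^1 ≡ 32
106^10 = 106^8·106^2 ≡ 107
106^13 = 106^8·106^4·106^1 ≡ 78
106^26 = 106^16·106^8·106^2 ≡ 58
106^65 = 106^64·106^1 ≡ 130
106^130 = 106^128·106^2 ≡ 1  ← first divisor giving 1
The order is 130.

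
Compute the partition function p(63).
1505499

p(n) counts ways to write n as a sum of positive integers (order ignored).
Euler's pentagonal recurrence: p(k) = p(k-1) + p(k-2) - p(k-5) - p(k-7) + p(k-12) + p(k-15) - ... (offsets j(3j∓1)/2, signs ++--, p(0)=1, p(<0)=0).
DP table for k = 0..62: p(0)=1, p(1)=1, p(2)=2, p(3)=3, p(4)=5, p(5)=7, p(6)=11, p(7)=15, p(8)=22, p(9)=30, p(10)=42, p(11)=56, p(12)=77, p(13)=101, p(14)=135, p(15)=176, p(16)=231, p(17)=297, p(18)=385, p(19)=490, p(20)=627, p(21)=792, p(22)=1002, p(23)=1255, p(24)=1575, p(25)=1958, p(26)=2436, p(27)=3010, p(28)=3718, p(29)=4565, p(30)=5604, p(31)=6842, p(32)=8349, p(33)=10143, p(34)=12310, p(35)=14883, p(36)=17977, p(37)=21637, p(38)=26015, p(39)=31185, p(40)=37338, p(41)=44583, p(42)=53174, p(43)=63261, p(44)=75175, p(45)=89134, p(46)=105558, p(47)=124754, p(48)=147273, p(49)=173525, p(50)=204226, p(51)=239943, p(52)=281589, p(53)=329931, p(54)=386155, p(55)=451276, p(56)=526823, p(57)=614154, p(58)=715220, p(59)=831820, p(60)=966467, p(61)=1121505, p(62)=1300156.
Final step: p(63) = p(62) + p(61) - p(58) - p(56) + p(51) + p(48) - p(41) - p(37) + p(28) + p(23) - p(12) - p(6)
= 1300156 + 1121505 - 715220 - 526823 + 239943 + 147273 - 44583 - 21637 + 3718 + 1255 - 77 - 11
= 1505499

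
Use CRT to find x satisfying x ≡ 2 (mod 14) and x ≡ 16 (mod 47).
16

Using Chinese Remainder Theorem:
M = 14 × 47 = 658
M1 = 47, M2 = 14
y1 = 47^(-1) mod 14 = 3
y2 = 14^(-1) mod 47 = 37
x = (2×47×3 + 16×14×37) mod 658 = 16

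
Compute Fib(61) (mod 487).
102

Matrix identity: Q^n = [[F_(n+1), F_n], [F_n, F_(n-1)]] with Q = [[1,1],[1,0]].
n = 61 = 111101₂. Square-and-multiply, entries mod 487:
Q^1 = [[1,1],[1,0]]
Q^3 = (Q^1)²·Q = [[3,2],[2,1]]
Q^7 = (Q^3)²·Q = [[21,13],[13,8]]
Q^15 = (Q^7)²·Q = [[13,123],[123,377]]
Q^30 = (Q^15)² = [[201,244],[244,444]]
Q^61 = (Q^30)²·Q = [[181,102],[102,79]]
F_61 mod 487 = Q^61[0][1] = 102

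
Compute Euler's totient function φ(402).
132

402 = 2 × 3 × 67
φ(n) = n × ∏(1 - 1/p) for each prime p dividing n
φ(402) = 402 × (1 - 1/2) × (1 - 1/3) × (1 - 1/67) = 132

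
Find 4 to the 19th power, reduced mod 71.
8

Repeated squaring. Binary of 19 = 10011.
4^1 ≡ 4 (mod 71); 4^2 ≡ 16 (mod 71); 4^4 ≡ 43 (mod 71); 4^8 ≡ 3 (mod 71); 4^16 ≡ 9 (mod 71)
4^19 = 4^1 × 4^2 × 4^16 ≡ 8 (mod 71)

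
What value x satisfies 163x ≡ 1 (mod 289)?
250

gcd(163, 289) = 1, so the inverse exists.
Extended Euclidean algorithm on (289, 163):
289 = 1 × 163 + 126  ⟹  126 = (1)·289 + (-1)·163
163 = 1 × 126 + 37  ⟹  37 = (-1)·289 + (2)·163
126 = 3 × 37 + 15  ⟹  15 = (4)·289 + (-7)·163
37 = 2 × 15 + 7  ⟹  7 = (-9)·289 + (16)·163
15 = 2 × 7 + 1  ⟹  1 = (22)·289 + (-39)·163
So (-39)·163 ≡ 1 (mod 289), i.e. 163^(-1) ≡ -39 ≡ 250 (mod 289).
Check: 163 × 250 = 40750 ≡ 1 (mod 289)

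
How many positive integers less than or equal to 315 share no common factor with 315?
144

315 = 3^2 × 5 × 7
φ(n) = n × ∏(1 - 1/p) for each prime p dividing n
φ(315) = 315 × (1 - 1/3) × (1 - 1/5) × (1 - 1/7) = 144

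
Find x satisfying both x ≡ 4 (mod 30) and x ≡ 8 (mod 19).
274

Using Chinese Remainder Theorem:
M = 30 × 19 = 570
M1 = 19, M2 = 30
y1 = 19^(-1) mod 30 = 19
y2 = 30^(-1) mod 19 = 7
x = (4×19×19 + 8×30×7) mod 570 = 274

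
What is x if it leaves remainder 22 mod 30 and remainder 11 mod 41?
52

Using Chinese Remainder Theorem:
M = 30 × 41 = 1230
M1 = 41, M2 = 30
y1 = 41^(-1) mod 30 = 11
y2 = 30^(-1) mod 41 = 26
x = (22×41×11 + 11×30×26) mod 1230 = 52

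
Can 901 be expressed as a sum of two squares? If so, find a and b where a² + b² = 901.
1² + 30² (a=1, b=30)

Factorization: 901 = 17 × 53
By Fermat: n is sum of two squares iff every prime p ≡ 3 (mod 4) appears to even power.
All primes ≡ 3 (mod 4) appear to even power.
Search a = 0, 1, 2, … for 901 - a² a perfect square: first hit at a = 1: 901 - 1 = 900 = 30².
901 = 1² + 30² = 1 + 900 ✓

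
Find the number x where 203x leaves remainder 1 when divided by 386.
251

gcd(203, 386) = 1, so the inverse exists.
Extended Euclidean algorithm on (386, 203):
386 = 1 × 203 + 183  ⟹  183 = (1)·386 + (-1)·203
203 = 1 × 183 + 20  ⟹  20 = (-1)·386 + (2)·203
183 = 9 × 20 + 3  ⟹  3 = (10)·386 + (-19)·203
20 = 6 × 3 + 2  ⟹  2 = (-61)·386 + (116)·203
3 = 1 × 2 + 1  ⟹  1 = (71)·386 + (-135)·203
So (-135)·203 ≡ 1 (mod 386), i.e. 203^(-1) ≡ -135 ≡ 251 (mod 386).
Check: 203 × 251 = 50953 ≡ 1 (mod 386)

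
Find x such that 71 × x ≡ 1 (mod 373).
352

gcd(71, 373) = 1, so the inverse exists.
Extended Euclidean algorithm on (373, 71):
373 = 5 × 71 + 18  ⟹  18 = (1)·373 + (-5)·71
71 = 3 × 18 + 17  ⟹  17 = (-3)·373 + (16)·71
18 = 1 × 17 + 1  ⟹  1 = (4)·373 + (-21)·71
So (-21)·71 ≡ 1 (mod 373), i.e. 71^(-1) ≡ -21 ≡ 352 (mod 373).
Check: 71 × 352 = 24992 ≡ 1 (mod 373)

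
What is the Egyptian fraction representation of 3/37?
1/13 + 1/241 + 1/115921

Greedy algorithm:
3/37: ceiling(37/3) = 13, use 1/13
2/481: ceiling(481/2) = 241, use 1/241
1/115921: ceiling(115921/1) = 115921, use 1/115921
Result: 3/37 = 1/13 + 1/241 + 1/115921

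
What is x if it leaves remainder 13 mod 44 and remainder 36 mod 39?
1245

Using Chinese Remainder Theorem:
M = 44 × 39 = 1716
M1 = 39, M2 = 44
y1 = 39^(-1) mod 44 = 35
y2 = 44^(-1) mod 39 = 8
x = (13×39×35 + 36×44×8) mod 1716 = 1245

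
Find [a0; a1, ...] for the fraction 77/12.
[6; 2, 2, 2]

Euclidean algorithm steps:
77 = 6 × 12 + 5
12 = 2 × 5 + 2
5 = 2 × 2 + 1
2 = 2 × 1 + 0
Continued fraction: [6; 2, 2, 2]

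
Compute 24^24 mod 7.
1

Repeated squaring. Binary of 24 = 11000.
24^1 ≡ 3 (mod 7); 24^2 ≡ 2 (mod 7); 24^4 ≡ 4 (mod 7); 24^8 ≡ 2 (mod 7); 24^16 ≡ 4 (mod 7)
24^24 = 24^8 × 24^16 ≡ 1 (mod 7)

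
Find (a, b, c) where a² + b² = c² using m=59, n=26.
(2805, 3068, 4157)

Euclid's formula: a = m² - n², b = 2mn, c = m² + n²
m = 59, n = 26
a = 59² - 26² = 3481 - 676 = 2805
b = 2 × 59 × 26 = 3068
c = 59² + 26² = 3481 + 676 = 4157
Verification: 2805² + 3068² = 7868025 + 9412624 = 17280649 = 4157² ✓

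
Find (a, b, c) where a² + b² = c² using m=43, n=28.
(1065, 2408, 2633)

Euclid's formula: a = m² - n², b = 2mn, c = m² + n²
m = 43, n = 28
a = 43² - 28² = 1849 - 784 = 1065
b = 2 × 43 × 28 = 2408
c = 43² + 28² = 1849 + 784 = 2633
Verification: 1065² + 2408² = 1134225 + 5798464 = 6932689 = 2633² ✓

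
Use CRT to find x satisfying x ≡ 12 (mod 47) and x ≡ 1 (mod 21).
106

Using Chinese Remainder Theorem:
M = 47 × 21 = 987
M1 = 21, M2 = 47
y1 = 21^(-1) mod 47 = 9
y2 = 47^(-1) mod 21 = 17
x = (12×21×9 + 1×47×17) mod 987 = 106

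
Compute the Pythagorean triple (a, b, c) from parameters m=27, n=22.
(245, 1188, 1213)

Euclid's formula: a = m² - n², b = 2mn, c = m² + n²
m = 27, n = 22
a = 27² - 22² = 729 - 484 = 245
b = 2 × 27 × 22 = 1188
c = 27² + 22² = 729 + 484 = 1213
Verification: 245² + 1188² = 60025 + 1411344 = 1471369 = 1213² ✓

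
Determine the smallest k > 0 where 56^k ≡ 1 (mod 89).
88

89 is prime, so ord(56) divides φ(89) = 88.
Divisors of 88: 1, 2, 4, 8, 11, 22, 44, 88.
Repeated squaring: 56^1 ≡ 56, 56^2 ≡ 21, 56^4 ≡ 85, 56^8 ≡ 16, 56^16 ≡ 78, 56^32 ≡ 32, 56^64 ≡ 45 (mod 89).
Test 56^d mod 89 for each divisor d in increasing order:
56^1 ≡ 56
56^2 ≡ 21
56^4 ≡ 85
56^8 ≡ 16
56^11 = 56^8·56^2·56^1 ≡ 37
56^22 = 56^16·56^4·56^2 ≡ 34
56^44 = 56^32·56^8·56^4 ≡ 88
56^88 = 56^64·56^16·56^8 ≡ 1  ← first divisor giving 1
The order is 88.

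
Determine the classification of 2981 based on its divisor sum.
deficient

Proper divisors of 2981: sum = 1 + 11 + 271 = 283
Since 283 < 2981, 2981 is deficient.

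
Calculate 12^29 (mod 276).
108

Repeated squaring. Binary of 29 = 11101.
12^1 ≡ 12 (mod 276); 12^2 ≡ 144 (mod 276); 12^4 ≡ 36 (mod 276); 12^8 ≡ 192 (mod 276); 12^16 ≡ 156 (mod 276)
12^29 = 12^1 × 12^4 × 12^8 × 12^16 ≡ 108 (mod 276)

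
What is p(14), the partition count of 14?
135

p(n) counts ways to write n as a sum of positive integers (order ignored).
Euler's pentagonal recurrence: p(k) = p(k-1) + p(k-2) - p(k-5) - p(k-7) + p(k-12) + p(k-15) - ... (offsets j(3j∓1)/2, signs ++--, p(0)=1, p(<0)=0).
DP table for k = 0..13: p(0)=1, p(1)=1, p(2)=2, p(3)=3, p(4)=5, p(5)=7, p(6)=11, p(7)=15, p(8)=22, p(9)=30, p(10)=42, p(11)=56, p(12)=77, p(13)=101.
Final step: p(14) = p(13) + p(12) - p(9) - p(7) + p(2)
= 101 + 77 - 30 - 15 + 2
= 135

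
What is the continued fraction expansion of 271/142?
[1; 1, 9, 1, 12]

Euclidean algorithm steps:
271 = 1 × 142 + 129
142 = 1 × 129 + 13
129 = 9 × 13 + 12
13 = 1 × 12 + 1
12 = 12 × 1 + 0
Continued fraction: [1; 1, 9, 1, 12]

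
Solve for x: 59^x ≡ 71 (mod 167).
43

Baby-step giant-step with step n = ⌈√167⌉ = 13.
Baby steps 59^j mod 167 (j:value) for j=0..12: 0:1, 1:59, 2:141, 3:136, 4:8, 5:138, 6:126, 7:86, 8:64, 9:102, 10:6, 11:20, 12:11.
Giant-step multiplier: 59^(-13) ≡ 59^(166-13) = 59^153 ≡ 123 (mod 167).
Giant steps γ_i = 71·123^i mod 167: γ_0=71, γ_1=49, γ_2=15, γ_3=8 (in table at j=4).
x = i·n + j = 3·13 + 4 = 43.
Check: 59^43 ≡ 71 (mod 167).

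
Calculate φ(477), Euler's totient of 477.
312

477 = 3^2 × 53
φ(n) = n × ∏(1 - 1/p) for each prime p dividing n
φ(477) = 477 × (1 - 1/3) × (1 - 1/53) = 312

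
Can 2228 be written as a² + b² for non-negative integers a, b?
28² + 38² (a=28, b=38)

Factorization: 2228 = 2^2 × 557
By Fermat: n is sum of two squares iff every prime p ≡ 3 (mod 4) appears to even power.
All primes ≡ 3 (mod 4) appear to even power.
Search a = 0, 1, 2, … for 2228 - a² a perfect square: first hit at a = 28: 2228 - 784 = 1444 = 38².
2228 = 28² + 38² = 784 + 1444 ✓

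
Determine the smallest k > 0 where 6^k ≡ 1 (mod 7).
2

7 is prime, so ord(6) divides φ(7) = 6.
Divisors of 6: 1, 2, 3, 6.
Repeated squaring: 6^1 ≡ 6, 6^2 ≡ 1, 6^4 ≡ 1 (mod 7).
Test 6^d mod 7 for each divisor d in increasing order:
6^1 ≡ 6
6^2 ≡ 1  ← first divisor giving 1
The order is 2.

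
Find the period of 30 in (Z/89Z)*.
88

89 is prime, so ord(30) divides φ(89) = 88.
Divisors of 88: 1, 2, 4, 8, 11, 22, 44, 88.
Repeated squaring: 30^1 ≡ 30, 30^2 ≡ 10, 30^4 ≡ 11, 30^8 ≡ 32, 30^16 ≡ 45, 30^32 ≡ 67, 30^64 ≡ 39 (mod 89).
Test 30^d mod 89 for each divisor d in increasing order:
30^1 ≡ 30
30^2 ≡ 10
30^4 ≡ 11
30^8 ≡ 32
30^11 = 30^8·30^2·30^1 ≡ 77
30^22 = 30^16·30^4·30^2 ≡ 55
30^44 = 30^32·30^8·30^4 ≡ 88
30^88 = 30^64·30^16·30^8 ≡ 1  ← first divisor giving 1
The order is 88.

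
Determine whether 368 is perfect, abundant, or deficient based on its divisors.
abundant

Proper divisors of 368: sum = 1 + 2 + 4 + 8 + 16 + 23 + 46 + 92 + 184 = 376
Since 376 > 368, 368 is abundant.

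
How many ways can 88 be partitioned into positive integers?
44108109

p(n) counts ways to write n as a sum of positive integers (order ignored).
Euler's pentagonal recurrence: p(k) = p(k-1) + p(k-2) - p(k-5) - p(k-7) + p(k-12) + p(k-15) - ... (offsets j(3j∓1)/2, signs ++--, p(0)=1, p(<0)=0).
DP table for k = 0..87: p(0)=1, p(1)=1, p(2)=2, p(3)=3, p(4)=5, p(5)=7, p(6)=11, p(7)=15, p(8)=22, p(9)=30, p(10)=42, p(11)=56, p(12)=77, p(13)=101, p(14)=135, p(15)=176, p(16)=231, p(17)=297, p(18)=385, p(19)=490, p(20)=627, p(21)=792, p(22)=1002, p(23)=1255, p(24)=1575, p(25)=1958, p(26)=2436, p(27)=3010, p(28)=3718, p(29)=4565, p(30)=5604, p(31)=6842, p(32)=8349, p(33)=10143, p(34)=12310, p(35)=14883, p(36)=17977, p(37)=21637, p(38)=26015, p(39)=31185, p(40)=37338, p(41)=44583, p(42)=53174, p(43)=63261, p(44)=75175, p(45)=89134, p(46)=105558, p(47)=124754, p(48)=147273, p(49)=173525, p(50)=204226, p(51)=239943, p(52)=281589, p(53)=329931, p(54)=386155, p(55)=451276, p(56)=526823, p(57)=614154, p(58)=715220, p(59)=831820, p(60)=966467, p(61)=1121505, p(62)=1300156, p(63)=1505499, p(64)=1741630, p(65)=2012558, p(66)=2323520, p(67)=2679689, p(68)=3087735, p(69)=3554345, p(70)=4087968, p(71)=4697205, p(72)=5392783, p(73)=6185689, p(74)=7089500, p(75)=8118264, p(76)=9289091, p(77)=10619863, p(78)=12132164, p(79)=13848650, p(80)=15796476, p(81)=18004327, p(82)=20506255, p(83)=23338469, p(84)=26543660, p(85)=30167357, p(86)=34262962, p(87)=38887673.
Final step: p(88) = p(87) + p(86) - p(83) - p(81) + p(76) + p(73) - p(66) - p(62) + p(53) + p(48) - p(37) - p(31) + p(18) + p(11)
= 38887673 + 34262962 - 23338469 - 18004327 + 9289091 + 6185689 - 2323520 - 1300156 + 329931 + 147273 - 21637 - 6842 + 385 + 56
= 44108109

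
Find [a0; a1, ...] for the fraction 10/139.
[0; 13, 1, 9]

Euclidean algorithm steps:
10 = 0 × 139 + 10
139 = 13 × 10 + 9
10 = 1 × 9 + 1
9 = 9 × 1 + 0
Continued fraction: [0; 13, 1, 9]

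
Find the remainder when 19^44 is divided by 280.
81

Repeated squaring. Binary of 44 = 101100.
19^1 ≡ 19 (mod 280); 19^2 ≡ 81 (mod 280); 19^4 ≡ 121 (mod 280); 19^8 ≡ 81 (mod 280); 19^16 ≡ 121 (mod 280); 19^32 ≡ 81 (mod 280)
19^44 = 19^4 × 19^8 × 19^32 ≡ 81 (mod 280)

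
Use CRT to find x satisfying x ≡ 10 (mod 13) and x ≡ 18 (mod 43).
491

Using Chinese Remainder Theorem:
M = 13 × 43 = 559
M1 = 43, M2 = 13
y1 = 43^(-1) mod 13 = 10
y2 = 13^(-1) mod 43 = 10
x = (10×43×10 + 18×13×10) mod 559 = 491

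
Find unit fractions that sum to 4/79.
1/20 + 1/1580

Greedy algorithm:
4/79: ceiling(79/4) = 20, use 1/20
1/1580: ceiling(1580/1) = 1580, use 1/1580
Result: 4/79 = 1/20 + 1/1580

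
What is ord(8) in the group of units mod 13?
4

13 is prime, so ord(8) divides φ(13) = 12.
Divisors of 12: 1, 2, 3, 4, 6, 12.
Repeated squaring: 8^1 ≡ 8, 8^2 ≡ 12, 8^4 ≡ 1, 8^8 ≡ 1 (mod 13).
Test 8^d mod 13 for each divisor d in increasing order:
8^1 ≡ 8
8^2 ≡ 12
8^3 = 8^2·8^1 ≡ 5
8^4 ≡ 1  ← first divisor giving 1
The order is 4.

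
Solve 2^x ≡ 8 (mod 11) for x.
3

Baby-step giant-step with step n = ⌈√11⌉ = 4.
Baby steps 2^j mod 11 (j:value) for j=0..3: 0:1, 1:2, 2:4, 3:8.
h = 8 is already in the table at j=3, so x = 3.
Check: 2^3 ≡ 8 (mod 11).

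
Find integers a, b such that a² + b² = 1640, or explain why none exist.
14² + 38² (a=14, b=38)

Factorization: 1640 = 2^3 × 5 × 41
By Fermat: n is sum of two squares iff every prime p ≡ 3 (mod 4) appears to even power.
All primes ≡ 3 (mod 4) appear to even power.
Search a = 0, 1, 2, … for 1640 - a² a perfect square: first hit at a = 14: 1640 - 196 = 1444 = 38².
1640 = 14² + 38² = 196 + 1444 ✓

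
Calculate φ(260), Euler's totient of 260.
96

260 = 2^2 × 5 × 13
φ(n) = n × ∏(1 - 1/p) for each prime p dividing n
φ(260) = 260 × (1 - 1/2) × (1 - 1/5) × (1 - 1/13) = 96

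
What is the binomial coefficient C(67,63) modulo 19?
1

Using Lucas' theorem:
Write n=67 and k=63 in base 19:
n in base 19: [3, 10]
k in base 19: [3, 6]
C(67,63) mod 19 = ∏ C(n_i, k_i) mod 19
Digit binomials (mod 19): C(3,3) = 1; C(10,6) = 210 ≡ 1
Product: 1 × 1 = 1 ≡ 1 (mod 19)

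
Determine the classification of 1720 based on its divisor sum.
abundant

Proper divisors of 1720: sum = 1 + 2 + 4 + 5 + 8 + 10 + 20 + 40 + 43 + 86 + 172 + 215 + 344 + 430 + 860 = 2240
Since 2240 > 1720, 1720 is abundant.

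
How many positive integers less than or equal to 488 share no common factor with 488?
240

488 = 2^3 × 61
φ(n) = n × ∏(1 - 1/p) for each prime p dividing n
φ(488) = 488 × (1 - 1/2) × (1 - 1/61) = 240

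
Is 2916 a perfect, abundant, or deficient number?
abundant

Proper divisors of 2916: sum = 1 + 2 + 3 + 4 + 6 + 9 + 12 + 18 + ... + 486 + 729 + 972 + 1458 (20 divisors) = 4735
Since 4735 > 2916, 2916 is abundant.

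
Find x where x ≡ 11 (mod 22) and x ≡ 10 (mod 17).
231

Using Chinese Remainder Theorem:
M = 22 × 17 = 374
M1 = 17, M2 = 22
y1 = 17^(-1) mod 22 = 13
y2 = 22^(-1) mod 17 = 7
x = (11×17×13 + 10×22×7) mod 374 = 231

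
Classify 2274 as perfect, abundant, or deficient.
abundant

Proper divisors of 2274: sum = 1 + 2 + 3 + 6 + 379 + 758 + 1137 = 2286
Since 2286 > 2274, 2274 is abundant.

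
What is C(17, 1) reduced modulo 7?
3

Using Lucas' theorem:
Write n=17 and k=1 in base 7:
n in base 7: [2, 3]
k in base 7: [0, 1]
C(17,1) mod 7 = ∏ C(n_i, k_i) mod 7
Digit binomials (mod 7): C(2,0) = 1; C(3,1) = 3
Product: 1 × 3 = 3 ≡ 3 (mod 7)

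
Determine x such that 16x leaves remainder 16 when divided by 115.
x ≡ 1 (mod 115)

gcd(16, 115) = 1, which divides 16, so solutions exist.
Find 16^(-1) mod 115 by the extended Euclidean algorithm:
115 = 7 × 16 + 3  ⟹  3 = (1)·115 + (-7)·16
16 = 5 × 3 + 1  ⟹  1 = (-5)·115 + (36)·16
So (36)·16 ≡ 1 (mod 115), i.e. 16^(-1) ≡ 36 (mod 115).
x ≡ 36 × 16 = 576 ≡ 1 (mod 115).
Check: 16 × 1 = 16 ≡ 16 (mod 115).
Unique solution: x ≡ 1 (mod 115)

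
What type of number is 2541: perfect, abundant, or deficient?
deficient

Proper divisors of 2541: sum = 1 + 3 + 7 + 11 + 21 + 33 + 77 + 121 + 231 + 363 + 847 = 1715
Since 1715 < 2541, 2541 is deficient.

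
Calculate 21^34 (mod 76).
5

Repeated squaring. Binary of 34 = 100010.
21^1 ≡ 21 (mod 76); 21^2 ≡ 61 (mod 76); 21^4 ≡ 73 (mod 76); 21^8 ≡ 9 (mod 76); 21^16 ≡ 5 (mod 76); 21^32 ≡ 25 (mod 76)
21^34 = 21^2 × 21^32 ≡ 5 (mod 76)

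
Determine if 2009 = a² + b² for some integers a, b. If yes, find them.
28² + 35² (a=28, b=35)

Factorization: 2009 = 7^2 × 41
By Fermat: n is sum of two squares iff every prime p ≡ 3 (mod 4) appears to even power.
All primes ≡ 3 (mod 4) appear to even power.
Search a = 0, 1, 2, … for 2009 - a² a perfect square: first hit at a = 28: 2009 - 784 = 1225 = 35².
2009 = 28² + 35² = 784 + 1225 ✓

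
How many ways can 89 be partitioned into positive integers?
49995925

p(n) counts ways to write n as a sum of positive integers (order ignored).
Euler's pentagonal recurrence: p(k) = p(k-1) + p(k-2) - p(k-5) - p(k-7) + p(k-12) + p(k-15) - ... (offsets j(3j∓1)/2, signs ++--, p(0)=1, p(<0)=0).
DP table for k = 0..88: p(0)=1, p(1)=1, p(2)=2, p(3)=3, p(4)=5, p(5)=7, p(6)=11, p(7)=15, p(8)=22, p(9)=30, p(10)=42, p(11)=56, p(12)=77, p(13)=101, p(14)=135, p(15)=176, p(16)=231, p(17)=297, p(18)=385, p(19)=490, p(20)=627, p(21)=792, p(22)=1002, p(23)=1255, p(24)=1575, p(25)=1958, p(26)=2436, p(27)=3010, p(28)=3718, p(29)=4565, p(30)=5604, p(31)=6842, p(32)=8349, p(33)=10143, p(34)=12310, p(35)=14883, p(36)=17977, p(37)=21637, p(38)=26015, p(39)=31185, p(40)=37338, p(41)=44583, p(42)=53174, p(43)=63261, p(44)=75175, p(45)=89134, p(46)=105558, p(47)=124754, p(48)=147273, p(49)=173525, p(50)=204226, p(51)=239943, p(52)=281589, p(53)=329931, p(54)=386155, p(55)=451276, p(56)=526823, p(57)=614154, p(58)=715220, p(59)=831820, p(60)=966467, p(61)=1121505, p(62)=1300156, p(63)=1505499, p(64)=1741630, p(65)=2012558, p(66)=2323520, p(67)=2679689, p(68)=3087735, p(69)=3554345, p(70)=4087968, p(71)=4697205, p(72)=5392783, p(73)=6185689, p(74)=7089500, p(75)=8118264, p(76)=9289091, p(77)=10619863, p(78)=12132164, p(79)=13848650, p(80)=15796476, p(81)=18004327, p(82)=20506255, p(83)=23338469, p(84)=26543660, p(85)=30167357, p(86)=34262962, p(87)=38887673, p(88)=44108109.
Final step: p(89) = p(88) + p(87) - p(84) - p(82) + p(77) + p(74) - p(67) - p(63) + p(54) + p(49) - p(38) - p(32) + p(19) + p(12)
= 44108109 + 38887673 - 26543660 - 20506255 + 10619863 + 7089500 - 2679689 - 1505499 + 386155 + 173525 - 26015 - 8349 + 490 + 77
= 49995925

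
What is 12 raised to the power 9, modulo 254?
222

Repeated squaring. Binary of 9 = 1001.
12^1 ≡ 12 (mod 254); 12^2 ≡ 144 (mod 254); 12^4 ≡ 162 (mod 254); 12^8 ≡ 82 (mod 254)
12^9 = 12^1 × 12^8 ≡ 222 (mod 254)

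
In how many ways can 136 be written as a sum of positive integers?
10015581680

p(n) counts ways to write n as a sum of positive integers (order ignored).
Euler's pentagonal recurrence: p(k) = p(k-1) + p(k-2) - p(k-5) - p(k-7) + p(k-12) + p(k-15) - ... (offsets j(3j∓1)/2, signs ++--, p(0)=1, p(<0)=0).
DP table for k = 0..135: p(0)=1, p(1)=1, p(2)=2, p(3)=3, p(4)=5, p(5)=7, p(6)=11, p(7)=15, p(8)=22, p(9)=30, p(10)=42, p(11)=56, p(12)=77, p(13)=101, p(14)=135, p(15)=176, p(16)=231, p(17)=297, p(18)=385, p(19)=490, p(20)=627, p(21)=792, p(22)=1002, p(23)=1255, p(24)=1575, p(25)=1958, p(26)=2436, p(27)=3010, p(28)=3718, p(29)=4565, p(30)=5604, p(31)=6842, p(32)=8349, p(33)=10143, p(34)=12310, p(35)=14883, p(36)=17977, p(37)=21637, p(38)=26015, p(39)=31185, p(40)=37338, p(41)=44583, p(42)=53174, p(43)=63261, p(44)=75175, p(45)=89134, p(46)=105558, p(47)=124754, p(48)=147273, p(49)=173525, p(50)=204226, p(51)=239943, p(52)=281589, p(53)=329931, p(54)=386155, p(55)=451276, p(56)=526823, p(57)=614154, p(58)=715220, p(59)=831820, p(60)=966467, p(61)=1121505, p(62)=1300156, p(63)=1505499, p(64)=1741630, p(65)=2012558, p(66)=2323520, p(67)=2679689, p(68)=3087735, p(69)=3554345, p(70)=4087968, p(71)=4697205, p(72)=5392783, p(73)=6185689, p(74)=7089500, p(75)=8118264, p(76)=9289091, p(77)=10619863, p(78)=12132164, p(79)=13848650, p(80)=15796476, p(81)=18004327, p(82)=20506255, p(83)=23338469, p(84)=26543660, p(85)=30167357, p(86)=34262962, p(87)=38887673, p(88)=44108109, p(89)=49995925, p(90)=56634173, p(91)=64112359, p(92)=72533807, p(93)=82010177, p(94)=92669720, p(95)=104651419, p(96)=118114304, p(97)=133230930, p(98)=150198136, p(99)=169229875, p(100)=190569292, p(101)=214481126, p(102)=241265379, p(103)=271248950, p(104)=304801365, p(105)=342325709, p(106)=384276336, p(107)=431149389, p(108)=483502844, p(109)=541946240, p(110)=607163746, p(111)=679903203, p(112)=761002156, p(113)=851376628, p(114)=952050665, p(115)=1064144451, p(116)=1188908248, p(117)=1327710076, p(118)=1482074143, p(119)=1653668665, p(120)=1844349560, p(121)=2056148051, p(122)=2291320912, p(123)=2552338241, p(124)=2841940500, p(125)=3163127352, p(126)=3519222692, p(127)=3913864295, p(128)=4351078600, p(129)=4835271870, p(130)=5371315400, p(131)=5964539504, p(132)=6620830889, p(133)=7346629512, p(134)=8149040695, p(135)=9035836076.
Final step: p(136) = p(135) + p(134) - p(131) - p(129) + p(124) + p(121) - p(114) - p(110) + p(101) + p(96) - p(85) - p(79) + p(66) + p(59) - p(44) - p(36) + p(19) + p(10)
= 9035836076 + 8149040695 - 5964539504 - 4835271870 + 2841940500 + 2056148051 - 952050665 - 607163746 + 214481126 + 118114304 - 30167357 - 13848650 + 2323520 + 831820 - 75175 - 17977 + 490 + 42
= 10015581680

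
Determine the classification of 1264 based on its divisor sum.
deficient

Proper divisors of 1264: sum = 1 + 2 + 4 + 8 + 16 + 79 + 158 + 316 + 632 = 1216
Since 1216 < 1264, 1264 is deficient.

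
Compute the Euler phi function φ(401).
400

401 = 401
φ(n) = n × ∏(1 - 1/p) for each prime p dividing n
φ(401) = 401 × (1 - 1/401) = 400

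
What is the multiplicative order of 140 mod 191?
190

191 is prime, so ord(140) divides φ(191) = 190.
Divisors of 190: 1, 2, 5, 10, 19, 38, 95, 190.
Repeated squaring: 140^1 ≡ 140, 140^2 ≡ 118, 140^4 ≡ 172, 140^8 ≡ 170, 140^16 ≡ 59, 140^32 ≡ 43, 140^64 ≡ 130, 140^128 ≡ 92 (mod 191).
Test 140^d mod 191 for each divisor d in increasing order:
140^1 ≡ 140
140^2 ≡ 118
140^5 = 140^4·140^1 ≡ 14
140^10 = 140^8·140^2 ≡ 5
140^19 = 140^16·140^2·140^1 ≡ 7
140^38 = 140^32·140^4·140^2 ≡ 49
140^95 = 140^64·140^16·140^8·140^4·140^2·140^1 ≡ 190
140^190 = 140^128·140^32·140^16·140^8·140^4·140^2 ≡ 1  ← first divisor giving 1
The order is 190.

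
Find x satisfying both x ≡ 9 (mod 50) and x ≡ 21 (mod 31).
1509

Using Chinese Remainder Theorem:
M = 50 × 31 = 1550
M1 = 31, M2 = 50
y1 = 31^(-1) mod 50 = 21
y2 = 50^(-1) mod 31 = 18
x = (9×31×21 + 21×50×18) mod 1550 = 1509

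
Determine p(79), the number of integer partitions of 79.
13848650

p(n) counts ways to write n as a sum of positive integers (order ignored).
Euler's pentagonal recurrence: p(k) = p(k-1) + p(k-2) - p(k-5) - p(k-7) + p(k-12) + p(k-15) - ... (offsets j(3j∓1)/2, signs ++--, p(0)=1, p(<0)=0).
DP table for k = 0..78: p(0)=1, p(1)=1, p(2)=2, p(3)=3, p(4)=5, p(5)=7, p(6)=11, p(7)=15, p(8)=22, p(9)=30, p(10)=42, p(11)=56, p(12)=77, p(13)=101, p(14)=135, p(15)=176, p(16)=231, p(17)=297, p(18)=385, p(19)=490, p(20)=627, p(21)=792, p(22)=1002, p(23)=1255, p(24)=1575, p(25)=1958, p(26)=2436, p(27)=3010, p(28)=3718, p(29)=4565, p(30)=5604, p(31)=6842, p(32)=8349, p(33)=10143, p(34)=12310, p(35)=14883, p(36)=17977, p(37)=21637, p(38)=26015, p(39)=31185, p(40)=37338, p(41)=44583, p(42)=53174, p(43)=63261, p(44)=75175, p(45)=89134, p(46)=105558, p(47)=124754, p(48)=147273, p(49)=173525, p(50)=204226, p(51)=239943, p(52)=281589, p(53)=329931, p(54)=386155, p(55)=451276, p(56)=526823, p(57)=614154, p(58)=715220, p(59)=831820, p(60)=966467, p(61)=1121505, p(62)=1300156, p(63)=1505499, p(64)=1741630, p(65)=2012558, p(66)=2323520, p(67)=2679689, p(68)=3087735, p(69)=3554345, p(70)=4087968, p(71)=4697205, p(72)=5392783, p(73)=6185689, p(74)=7089500, p(75)=8118264, p(76)=9289091, p(77)=10619863, p(78)=12132164.
Final step: p(79) = p(78) + p(77) - p(74) - p(72) + p(67) + p(64) - p(57) - p(53) + p(44) + p(39) - p(28) - p(22) + p(9) + p(2)
= 12132164 + 10619863 - 7089500 - 5392783 + 2679689 + 1741630 - 614154 - 329931 + 75175 + 31185 - 3718 - 1002 + 30 + 2
= 13848650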